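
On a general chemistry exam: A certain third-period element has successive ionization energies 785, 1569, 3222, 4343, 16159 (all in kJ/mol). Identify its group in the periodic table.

Look for the largest jump between consecutive ionization energies: IE5/IE4 ≈ 3.7, far larger than any earlier ratio.
That jump marks the point where a core electron is being removed. So the atom has 4 valence electrons.
A main-group element with 4 valence electrons is in group 14.

Group 14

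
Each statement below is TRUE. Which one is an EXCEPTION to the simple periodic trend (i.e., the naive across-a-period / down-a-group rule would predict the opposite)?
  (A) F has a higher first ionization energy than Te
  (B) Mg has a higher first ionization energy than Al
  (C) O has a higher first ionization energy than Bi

(B)

The general trend: first ionization energy increases across a period and decreases down a group.
(A) F (period 2, group 17) vs Te (period 5, group 16): the stated order agrees with the simple trend.
(B) Mg (period 3, group 2) vs Al (period 3, group 13): the stated order contradicts the simple trend.
(C) O (period 2, group 16) vs Bi (period 6, group 15): the stated order agrees with the simple trend.
The exception is (B): Al's single 3p electron is easier to remove than one from Mg's filled 3s².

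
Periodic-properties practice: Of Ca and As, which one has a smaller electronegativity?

Ca

Ca is in period 4, group 2; As is in period 4, group 15.
EN rises left→right (higher Z_eff, smaller atoms) and falls top→bottom (larger, more shielded atoms).
All lie in period 4, so electronegativity increases left to right.
So Ca has the smaller electronegativity (Ca < As).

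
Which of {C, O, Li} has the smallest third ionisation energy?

C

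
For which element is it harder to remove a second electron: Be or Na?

Na

After 1 electron has been removed, what remains? Be⁺ still has 1 valence electron; Na⁺ is the bare [Ne] core.
Pulling an electron out of a noble-gas core costs far more than removing a remaining valence electron, so Na sits at the high end of IE_2.
Approximate IE_2 values (kJ/mol): Be 1757, Na 4562.
Putting it together, IE_2: Be < Na.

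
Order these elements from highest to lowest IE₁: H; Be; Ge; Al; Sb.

H is in period 1, group 1; Be is in period 2, group 2; Al is in period 3, group 13; Ge is in period 4, group 14; Sb is in period 5, group 15.
IE₁ increases left→right with effective nuclear charge and decreases top→bottom as the valence shell moves farther out.
These sit on a diagonal, where the across-period and down-group effects partly cancel.
Ge > Al: the two effects oppose for this pair; the across-period effect wins (762 vs 578 kJ/mol).
Sb > Ge: period and group pull opposite ways; the across-period shift dominates (831 vs 762 kJ/mol).
Be > Sb: the two effects oppose for this pair; the down-group effect wins (900 vs 831 kJ/mol).
H > Be: period and group pull opposite ways; the down-group shift dominates (1312 vs 900 kJ/mol).
Approximate values (kJ/mol): H 1312, Be 900, Al 578, Ge 762, Sb 831.
So from highest to lowest: H > Be > Sb > Ge > Al.

H > Be > Sb > Ge > Al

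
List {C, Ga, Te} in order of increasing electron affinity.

Ga < C < Te

C is in period 2, group 14; Ga is in period 4, group 13; Te is in period 5, group 16.
Atoms with high Z_eff and room in the valence shell (especially the halogens) have the most exothermic electron affinities.
Here both period and group differ, so the two effects have to be weighed against each other.
C > Ga: relative to Ga, both the across-period and down-group shifts push C's electron affinity up.
Te > C: period and group pull opposite ways; the across-period shift dominates (190 vs 122 kJ/mol).
For reference (kJ/mol): C 122, Ga 29, Te 190.
So from lowest to highest: Ga < C < Te.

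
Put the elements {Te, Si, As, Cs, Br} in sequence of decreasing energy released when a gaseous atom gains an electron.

Si is in period 3, group 14; As is in period 4, group 15; Br is in period 4, group 17; Te is in period 5, group 16; Cs is in period 6, group 1.
EA tends to increase across a period and decrease down a group, though the pattern is less regular than for IE or radius.
Neither a single period nor a single group — weigh both effects.
As > Cs: both effects reinforce here, so As is clearly the higher of the two.
Si > As: period and group pull opposite ways; the down-group shift dominates (134 vs 78 kJ/mol).
Te > Si: the two effects oppose for this pair; the across-period effect wins (190 vs 134 kJ/mol).
Br > Te: both effects reinforce here, so Br is clearly the higher of the two.
Tabulated electron affinity (kJ/mol): Si 134, As 78, Br 325, Te 190, Cs 46.
So from highest to lowest: Br > Te > Si > As > Cs.

Br > Te > Si > As > Cs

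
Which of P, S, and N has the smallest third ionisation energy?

P

Consider each +2 ion: P²⁺ still has 3 valence electrons; S²⁺ still has 4 valence electrons; N²⁺ still has 3 valence electrons.
All are still removing valence electrons, so compare the +2 ions as you would atoms: IE_3 generally rises across a period (higher Z_eff) and falls down a group (larger shell), subject to the usual subshell exceptions.
Valence configurations: P²⁺ [Ne]3s²3p¹, S²⁺ [Ne]3s²3p², N²⁺ [He]2s²2p¹.
The numbers (kJ/mol): P 2914, S 3357, N 4578.
Putting it together, IE_3: P < S < N.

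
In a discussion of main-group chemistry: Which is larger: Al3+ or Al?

Forming Al3+ removes 3 electrons from Al. Fewer electrons for the same nuclear charge means less shielding and a higher Z_eff on the remaining electrons, and for main-group metals the entire outer shell is lost.
A cation is smaller than its parent atom: Al3+ < Al.

Al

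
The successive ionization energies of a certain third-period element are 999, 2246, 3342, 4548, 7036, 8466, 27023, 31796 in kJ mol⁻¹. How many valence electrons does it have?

Look for the largest jump between consecutive ionization energies: IE7/IE6 ≈ 3.2, far larger than any earlier ratio.
That jump marks the point where a core electron is being removed. So the atom has 6 valence electrons.

6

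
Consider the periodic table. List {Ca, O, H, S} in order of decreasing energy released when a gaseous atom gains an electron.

H is in period 1, group 1; O is in period 2, group 16; S is in period 3, group 16; Ca is in period 4, group 2.
Electron affinity generally becomes more exothermic across a period toward the halogens and less exothermic down a group.
Neither a single period nor a single group — weigh both effects.
H > Ca: the two effects oppose for this pair; the down-group effect wins (73 vs 2 kJ/mol).
O > H: period and group pull opposite ways; the across-period shift dominates (141 vs 73 kJ/mol).
S > O: this pair runs against the simple trend — see the exception note.
Note the exception: S has a higher electron affinity than O, contrary to the simple trend — the compact 2p subshell of O repels the added electron more than S's larger 3p does.
For reference (kJ/mol): H 73, O 141, S 200, Ca 2.
So from highest to lowest: S > O > H > Ca.

S > O > H > Ca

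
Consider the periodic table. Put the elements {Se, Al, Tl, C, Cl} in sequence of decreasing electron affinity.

Cl > Se > C > Al > Tl

EA tends to increase across a period and decrease down a group, though the pattern is less regular than for IE or radius.
Neither a single period nor a single group — weigh both effects.
Al > Tl: they share group 13; the group trend gives Al the larger value.
C > Al: relative to Al, both the across-period and down-group shifts push C's electron affinity up.
Se > C: period and group pull opposite ways; the across-period shift dominates (195 vs 122 kJ/mol).
Cl > Se: both effects reinforce here, so Cl is clearly the higher of the two.
For reference (kJ/mol): C 122, Al 42, Cl 349, Se 195, Tl 19.
So from highest to lowest: Cl > Se > C > Al > Tl.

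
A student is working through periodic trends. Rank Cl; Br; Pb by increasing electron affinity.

Pb < Br < Cl

Cl is in period 3, group 17; Br is in period 4, group 17; Pb is in period 6, group 14.
EA tends to increase across a period and decrease down a group, though the pattern is less regular than for IE or radius.
These span different periods and groups, so the two trends combine.
Br > Pb: both effects reinforce here, so Br is clearly the higher of the two.
Cl > Br: Cl sits above Br in group 17, so the down-group effect alone puts Cl higher.
Tabulated electron affinity (kJ/mol): Cl 349, Br 325, Pb 35.
So from lowest to highest: Pb < Br < Cl.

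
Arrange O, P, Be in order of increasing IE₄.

P, O, Be

IE_4 is the cost of taking one more electron from the +3 cation: O³⁺ still has 3 valence electrons; P³⁺ still has 2 valence electrons; Be³⁺ is already 1 electron into the core.
Breaking into a closed-shell core is much more expensive than removing a leftover valence electron — Be has the largest IE_4 here.
Valence configurations: O³⁺ [He]2s²2p¹, P³⁺ [Ne]3s².
Approximate IE_4 values (kJ/mol): O 7469, P 4964, Be 21007.
So the fourth ionization energies run P < O < Be.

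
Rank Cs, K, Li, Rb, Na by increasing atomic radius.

Li, Na, K, Rb, Cs

Li is in period 2, group 1; Na is in period 3, group 1; K is in period 4, group 1; Rb is in period 5, group 1; Cs is in period 6, group 1.
Across a period the added protons contract the valence shell; down a group each new principal shell makes the atom larger.
All are in group 1, so atomic radius increases down the group.
So from smallest to largest: Li < Na < K < Rb < Cs.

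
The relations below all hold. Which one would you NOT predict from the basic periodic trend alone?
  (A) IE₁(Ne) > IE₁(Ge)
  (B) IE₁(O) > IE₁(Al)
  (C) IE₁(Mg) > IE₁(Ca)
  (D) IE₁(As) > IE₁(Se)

(D)

The general trend: first ionization energy increases across a period and decreases down a group.
(A) Ne (period 2, group 18) vs Ge (period 4, group 14): the stated order agrees with the simple trend.
(B) O (period 2, group 16) vs Al (period 3, group 13): the stated order agrees with the simple trend.
(C) Mg (period 3, group 2) vs Ca (period 4, group 2): the stated order agrees with the simple trend.
(D) As (period 4, group 15) vs Se (period 4, group 16): the stated order contradicts the simple trend.
The exception is (D): Se (4p⁴) ionizes more easily than half-filled As (4p³).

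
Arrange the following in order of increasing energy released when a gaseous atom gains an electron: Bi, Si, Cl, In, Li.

Li is in period 2, group 1; Si is in period 3, group 14; Cl is in period 3, group 17; In is in period 5, group 13; Bi is in period 6, group 15.
Atoms with high Z_eff and room in the valence shell (especially the halogens) have the most exothermic electron affinities.
Neither a single period nor a single group — weigh both effects.
Li > In: the two effects oppose for this pair; the down-group effect wins (60 vs 29 kJ/mol).
Bi > Li: the two effects oppose for this pair; the across-period effect wins (91 vs 60 kJ/mol).
Si > Bi: the two effects oppose for this pair; the down-group effect wins (134 vs 91 kJ/mol).
Cl > Si: Cl lies to the right of Si in period 3, so the across-period effect alone puts Cl higher.
Tabulated electron affinity (kJ/mol): Li 60, Si 134, Cl 349, In 29, Bi 91.
So from lowest to highest: In < Li < Bi < Si < Cl.

In, Li, Bi, Si, Cl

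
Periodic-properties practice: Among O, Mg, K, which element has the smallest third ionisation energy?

K

IE_3 is the cost of taking one more electron from the +2 cation: O²⁺ still has 4 valence electrons; Mg²⁺ is the bare [Ne] core; K²⁺ is already 1 electron into the core.
Usually core removal costs more than valence removal, but here the competition is close: a tightly held n=2 valence electron can cost more to remove than an n=3 core electron, so the actual values have to decide it.
Approximate IE_3 values (kJ/mol): O 5300, Mg 7733, K 4420.
So the third ionization energies run K < O < Mg.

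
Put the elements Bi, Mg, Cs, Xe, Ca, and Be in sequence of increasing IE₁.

Cs, Ca, Bi, Mg, Be, Xe

Be is in period 2, group 2; Mg is in period 3, group 2; Ca is in period 4, group 2; Xe is in period 5, group 18; Cs is in period 6, group 1; Bi is in period 6, group 15.
Across a period the outer electron is held more tightly (higher IE₁); down a group it sits in a higher shell, more shielded, and comes off more easily.
Here both period and group differ, so the two effects have to be weighed against each other.
Ca > Cs: relative to Cs, both the across-period and down-group shifts push Ca's first ionization energy up.
Bi > Ca: the two effects oppose for this pair; the across-period effect wins (703 vs 590 kJ/mol).
Mg > Bi: the two effects oppose for this pair; the down-group effect wins (738 vs 703 kJ/mol).
Be > Mg: Be sits above Mg in group 2, so the down-group effect alone puts Be higher.
Xe > Be: the two effects oppose for this pair; the across-period effect wins (1170 vs 900 kJ/mol).
Tabulated first ionization energy (kJ/mol): Be 900, Mg 738, Ca 590, Xe 1170, Cs 376, Bi 703.
So from lowest to highest: Cs < Ca < Bi < Mg < Be < Xe.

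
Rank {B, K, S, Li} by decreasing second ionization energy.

Li > K > B > S

IE_2 is the cost of taking one more electron from the +1 cation: B⁺ still has 2 valence electrons; K⁺ is the bare [Ar] core; S⁺ still has 5 valence electrons; Li⁺ is the bare [He] core.
Pulling an electron out of a noble-gas core costs far more than removing a remaining valence electron, so K and Li sit at the high end of IE_2.
Valence configurations: B⁺ [He]2s², S⁺ [Ne]3s²3p³.
Approximate IE_2 values (kJ/mol): B 2427, K 3052, S 2252, Li 7298.
So the second ionization energies run S < B < K < Li.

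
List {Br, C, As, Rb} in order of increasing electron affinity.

Rb < As < C < Br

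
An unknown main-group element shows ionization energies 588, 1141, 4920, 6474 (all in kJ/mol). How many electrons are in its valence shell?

Look for the largest jump between consecutive ionization energies: IE3/IE2 ≈ 4.3, far larger than any earlier ratio.
That jump marks the point where a core electron is being removed. So the atom has 2 valence electrons.

2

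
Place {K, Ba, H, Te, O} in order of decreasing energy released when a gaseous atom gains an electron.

H is in period 1, group 1; O is in period 2, group 16; K is in period 4, group 1; Te is in period 5, group 16; Ba is in period 6, group 2.
EA tends to increase across a period and decrease down a group, though the pattern is less regular than for IE or radius.
Neither a single period nor a single group — weigh both effects.
K > Ba: the two effects oppose for this pair; the down-group effect wins (48 vs 14 kJ/mol).
H > K: they share group 1; the group trend gives H the larger value.
O > H: the two effects oppose for this pair; the across-period effect wins (141 vs 73 kJ/mol).
Te > O: this pair runs against the simple trend — see the exception note.
Note the exception: Te has a higher electron affinity than O, contrary to the simple trend — O's compact 2p subshell gives strong electron–electron repulsion on the added electron.
Tabulated electron affinity (kJ/mol): H 73, O 141, K 48, Te 190, Ba 14.
So from highest to lowest: Te > O > H > K > Ba.

Te > O > H > K > Ba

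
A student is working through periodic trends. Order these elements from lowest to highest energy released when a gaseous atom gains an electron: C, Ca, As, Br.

Ca < As < C < Br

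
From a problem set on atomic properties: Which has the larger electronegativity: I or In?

I

In is in period 5, group 13; I is in period 5, group 17.
EN rises left→right (higher Z_eff, smaller atoms) and falls top→bottom (larger, more shielded atoms).
All lie in period 5, so electronegativity increases left to right.
So I has the larger electronegativity (I > In).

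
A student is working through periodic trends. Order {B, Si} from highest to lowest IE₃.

B, Si

The third ionization energy removes an electron from the +2 ion. For each element: B²⁺ still has 1 valence electron; Si²⁺ still has 2 valence electrons.
All are still removing valence electrons, so compare the +2 ions as you would atoms: IE_3 generally rises across a period (higher Z_eff) and falls down a group (larger shell), subject to the usual subshell exceptions.
Valence configurations: B²⁺ [He]2s¹, Si²⁺ [Ne]3s².
Tabulated IE_3 (kJ/mol): B 3660, Si 3232.
Putting it together, IE_3: Si < B.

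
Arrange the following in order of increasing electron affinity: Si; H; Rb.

Rb, H, Si

Atoms with high Z_eff and room in the valence shell (especially the halogens) have the most exothermic electron affinities.
Neither a single period nor a single group — weigh both effects.
H > Rb: they share group 1; the group trend gives H the larger value.
Si > H: period and group pull opposite ways; the across-period shift dominates (134 vs 73 kJ/mol).
Tabulated electron affinity (kJ/mol): H 73, Si 134, Rb 47.
So from lowest to highest: Rb < H < Si.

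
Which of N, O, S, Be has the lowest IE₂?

After 1 electron has been removed, what remains? N⁺ still has 4 valence electrons; O⁺ still has 5 valence electrons; S⁺ still has 5 valence electrons; Be⁺ still has 1 valence electron.
All are still removing valence electrons, so compare the +1 ions as you would atoms: IE_2 generally rises across a period (higher Z_eff) and falls down a group (larger shell), subject to the usual subshell exceptions.
Valence configurations: N⁺ [He]2s²2p², O⁺ [He]2s²2p³, S⁺ [Ne]3s²3p³, Be⁺ [He]2s¹.
Approximate IE_2 values (kJ/mol): N 2856, O 3388, S 2252, Be 1757.
Putting it together, IE_2: Be < S < N < O.

Be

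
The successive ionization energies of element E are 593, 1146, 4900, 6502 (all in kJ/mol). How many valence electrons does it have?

2

Look for the largest jump between consecutive ionization energies: IE3/IE2 ≈ 4.3, far larger than any earlier ratio.
That jump marks the point where a core electron is being removed. So the atom has 2 valence electrons.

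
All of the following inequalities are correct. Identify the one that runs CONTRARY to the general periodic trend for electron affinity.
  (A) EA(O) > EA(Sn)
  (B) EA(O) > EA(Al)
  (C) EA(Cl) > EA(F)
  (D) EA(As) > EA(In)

The general trend: electron affinity increases across a period and decreases down a group.
(A) O (period 2, group 16) vs Sn (period 5, group 14): the stated order agrees with the simple trend.
(B) O (period 2, group 16) vs Al (period 3, group 13): the stated order agrees with the simple trend.
(C) Cl (period 3, group 17) vs F (period 2, group 17): the stated order contradicts the simple trend.
(D) As (period 4, group 15) vs In (period 5, group 13): the stated order agrees with the simple trend.
The exception is (C): F's small 2p subshell makes the incoming electron feel strong e⁻–e⁻ repulsion, so Cl actually releases more energy on gaining an electron.

(C)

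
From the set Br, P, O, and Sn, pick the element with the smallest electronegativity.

O is in period 2, group 16; P is in period 3, group 15; Br is in period 4, group 17; Sn is in period 5, group 14.
Atoms toward the upper right of the periodic table pull bonding electrons most strongly.
Neither a single period nor a single group — weigh both effects.
P > Sn: both effects reinforce here, so P is clearly the higher of the two.
Br > P: period and group pull opposite ways; the across-period shift dominates (2.96 vs 2.19).
O > Br: period and group pull opposite ways; the down-group shift dominates (3.44 vs 2.96).
Tabulated electronegativity (Pauling): O 3.44, P 2.19, Br 2.96, Sn 1.96.
The smallest electronegativity among these belongs to Sn.

Sn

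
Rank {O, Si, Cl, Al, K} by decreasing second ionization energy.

Consider each +1 ion: O⁺ still has 5 valence electrons; Si⁺ still has 3 valence electrons; Cl⁺ still has 6 valence electrons; Al⁺ still has 2 valence electrons; K⁺ is the bare [Ar] core.
Usually core removal costs more than valence removal, but here the competition is close: a tightly held n=2 valence electron can cost more to remove than an n=3 core electron, so the actual values have to decide it.
Valence configurations: O⁺ [He]2s²2p³, Si⁺ [Ne]3s²3p¹, Cl⁺ [Ne]3s²3p⁴, Al⁺ [Ne]3s².
Si⁺ loses a lone 3p electron whereas Al⁺ must break into a filled 3s² pair, so IE_2(Al) > IE_2(Si) even though Si has the higher nuclear charge.
Approximate IE_2 values (kJ/mol): O 3388, Si 1577, Cl 2298, Al 1817, K 3052.
Putting it together, IE_2: Si < Al < Cl < K < O.

O > K > Cl > Al > Si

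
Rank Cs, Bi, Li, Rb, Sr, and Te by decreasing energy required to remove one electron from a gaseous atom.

Te, Bi, Sr, Li, Rb, Cs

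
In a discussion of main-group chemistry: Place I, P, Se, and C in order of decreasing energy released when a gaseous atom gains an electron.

I > Se > C > P

Atoms with high Z_eff and room in the valence shell (especially the halogens) have the most exothermic electron affinities.
These sit on a diagonal, where the across-period and down-group effects partly cancel.
C > P: period and group pull opposite ways; the down-group shift dominates (122 vs 72 kJ/mol).
Se > C: period and group pull opposite ways; the across-period shift dominates (195 vs 122 kJ/mol).
I > Se: period and group pull opposite ways; the across-period shift dominates (295 vs 195 kJ/mol).
For reference (kJ/mol): C 122, P 72, Se 195, I 295.
So from highest to lowest: I > Se > C > P.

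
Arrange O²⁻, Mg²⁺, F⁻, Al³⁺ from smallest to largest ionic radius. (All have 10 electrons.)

Al³⁺ < Mg²⁺ < F⁻ < O²⁻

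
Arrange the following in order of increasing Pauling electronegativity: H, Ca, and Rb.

Rb, Ca, H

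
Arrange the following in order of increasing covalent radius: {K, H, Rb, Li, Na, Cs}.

H is in period 1, group 1; Li is in period 2, group 1; Na is in period 3, group 1; K is in period 4, group 1; Rb is in period 5, group 1; Cs is in period 6, group 1.
Atomic radius shrinks across a period as nuclear charge pulls the same shell inward, and grows down a group as new shells are added.
All are in group 1, so atomic radius increases down the group.
So from smallest to largest: H < Li < Na < K < Rb < Cs.

H < Li < Na < K < Rb < Cs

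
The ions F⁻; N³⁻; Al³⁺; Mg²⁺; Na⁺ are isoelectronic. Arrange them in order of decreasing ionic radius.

N³⁻, F⁻, Na⁺, Mg²⁺, Al³⁺

All of these have 10 electrons, so size is governed by nuclear charge alone: the more protons, the stronger the pull on the same electron cloud, and the smaller the ion.
Nuclear charges: Al³⁺ (Z=13), Mg²⁺ (Z=12), Na⁺ (Z=11), F⁻ (Z=9), N³⁻ (Z=7).
Largest to smallest: N³⁻ > F⁻ > Na⁺ > Mg²⁺ > Al³⁺.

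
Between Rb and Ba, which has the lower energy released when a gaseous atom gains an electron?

Ba

Rb is in period 5, group 1; Ba is in period 6, group 2.
Atoms with high Z_eff and room in the valence shell (especially the halogens) have the most exothermic electron affinities.
These sit on a diagonal, where the across-period and down-group effects partly cancel.
Rb > Ba: period and group pull opposite ways; the down-group shift dominates (47 vs 14 kJ/mol).
For reference (kJ/mol): Rb 47, Ba 14.
So Ba has the lower energy released when a gaseous atom gains an electron (Ba < Rb).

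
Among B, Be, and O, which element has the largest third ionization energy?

Be

After 2 electrons have been removed, what remains? B²⁺ still has 1 valence electron; Be²⁺ is the bare [He] core; O²⁺ still has 4 valence electrons.
Pulling an electron out of a noble-gas core costs far more than removing a remaining valence electron, so Be sits at the high end of IE_3.
Valence configurations: B²⁺ [He]2s¹, O²⁺ [He]2s²2p².
Tabulated IE_3 (kJ/mol): B 3660, Be 14849, O 5300.
Hence IE_3: B < O < Be.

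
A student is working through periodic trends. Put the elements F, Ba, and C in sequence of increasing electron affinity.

Ba, C, F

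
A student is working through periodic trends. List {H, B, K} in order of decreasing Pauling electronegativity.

H > B > K

Atoms toward the upper right of the periodic table pull bonding electrons most strongly.
These span different periods and groups, so the two trends combine.
B > K: both effects reinforce here, so B is clearly the higher of the two.
H > B: period and group pull opposite ways; the down-group shift dominates (2.20 vs 2.04).
Approximate values (Pauling): H 2.20, B 2.04, K 0.82.
So from highest to lowest: H > B > K.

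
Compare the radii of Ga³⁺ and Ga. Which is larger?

Ga

Forming Ga³⁺ removes 3 electrons from Ga. Fewer electrons for the same nuclear charge means less shielding and a higher Z_eff on the remaining electrons, and for main-group metals the entire outer shell is lost.
A cation is smaller than its parent atom: Ga³⁺ < Ga.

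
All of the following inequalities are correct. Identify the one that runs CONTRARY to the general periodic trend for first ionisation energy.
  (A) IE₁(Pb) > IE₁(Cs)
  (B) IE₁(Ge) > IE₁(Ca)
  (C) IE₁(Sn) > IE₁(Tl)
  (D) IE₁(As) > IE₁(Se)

The general trend: first ionisation energy increases across a period and decreases down a group.
(A) Pb (period 6, group 14) vs Cs (period 6, group 1): the stated order agrees with the simple trend.
(B) Ge (period 4, group 14) vs Ca (period 4, group 2): the stated order agrees with the simple trend.
(C) Sn (period 5, group 14) vs Tl (period 6, group 13): the stated order agrees with the simple trend.
(D) As (period 4, group 15) vs Se (period 4, group 16): the stated order contradicts the simple trend.
The exception is (D): Se (4p⁴) ionizes more easily than half-filled As (4p³).

(D)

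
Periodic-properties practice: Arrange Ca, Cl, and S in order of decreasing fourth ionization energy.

Ca > Cl > S

After 3 electrons have been removed, what remains? Ca³⁺ is already 1 electron into the core; Cl³⁺ still has 4 valence electrons; S³⁺ still has 3 valence electrons.
Pulling an electron out of a noble-gas core costs far more than removing a remaining valence electron, so Ca sits at the high end of IE_4.
Valence configurations: Cl³⁺ [Ne]3s²3p², S³⁺ [Ne]3s²3p¹.
Tabulated IE_4 (kJ/mol): Ca 6491, Cl 5159, S 4556.
So the fourth ionization energies run S < Cl < Ca.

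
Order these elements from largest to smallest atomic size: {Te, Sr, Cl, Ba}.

Across a period the added protons contract the valence shell; down a group each new principal shell makes the atom larger.
Here both period and group differ, so the two effects have to be weighed against each other.
Te > Cl: relative to Cl, both the across-period and down-group shifts push Te's atomic radius up.
Sr > Te: Sr lies to the left of Te in period 5, so the across-period effect alone puts Sr larger.
Ba > Sr: Ba sits below Sr in group 2, so the down-group effect alone puts Ba larger.
Approximate values (pm): Cl 99, Sr 185, Te 136, Ba 196.
So from largest to smallest: Ba > Sr > Te > Cl.

Ba > Sr > Te > Cl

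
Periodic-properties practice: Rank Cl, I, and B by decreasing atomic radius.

Across a period the added protons contract the valence shell; down a group each new principal shell makes the atom larger.
These span different periods and groups, so the two trends combine.
Cl > B: the two effects oppose for this pair; the down-group effect wins (99 vs 85 pm).
I > Cl: they share group 17; the group trend gives I the larger value.
Approximate values (pm): B 85, Cl 99, I 133.
So from largest to smallest: I > Cl > B.

I > Cl > B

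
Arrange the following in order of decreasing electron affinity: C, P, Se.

Se, C, P

C is in period 2, group 14; P is in period 3, group 15; Se is in period 4, group 16.
EA tends to increase across a period and decrease down a group, though the pattern is less regular than for IE or radius.
A diagonal step moves right (one effect) and down (the opposite effect) at once.
C > P: the two effects oppose for this pair; the down-group effect wins (122 vs 72 kJ/mol).
Se > C: the two effects oppose for this pair; the across-period effect wins (195 vs 122 kJ/mol).
For reference (kJ/mol): C 122, P 72, Se 195.
So from highest to lowest: Se > C > P.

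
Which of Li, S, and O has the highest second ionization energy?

Li

Consider each +1 ion: Li⁺ is the bare [He] core; S⁺ still has 5 valence electrons; O⁺ still has 5 valence electrons.
Pulling an electron out of a noble-gas core costs far more than removing a remaining valence electron, so Li sits at the high end of IE_2.
Valence configurations: S⁺ [Ne]3s²3p³, O⁺ [He]2s²2p³.
Approximate IE_2 values (kJ/mol): Li 7298, S 2252, O 3388.
So the second ionization energies run S < O < Li.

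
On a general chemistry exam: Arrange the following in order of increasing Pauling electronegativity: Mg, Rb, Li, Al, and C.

Rb, Li, Mg, Al, C

Atoms toward the upper right of the periodic table pull bonding electrons most strongly.
These span different periods and groups, so the two trends combine.
Li > Rb: Li sits above Rb in group 1, so the down-group effect alone puts Li higher.
Mg > Li: the two effects oppose for this pair; the across-period effect wins (1.31 vs 0.98).
Al > Mg: Al lies to the right of Mg in period 3, so the across-period effect alone puts Al higher.
C > Al: both effects reinforce here, so C is clearly the higher of the two.
Approximate values (Pauling): Li 0.98, C 2.55, Mg 1.31, Al 1.61, Rb 0.82.
So from lowest to highest: Rb < Li < Mg < Al < C.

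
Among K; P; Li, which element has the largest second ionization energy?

The second ionization energy removes an electron from the +1 ion. For each element: K⁺ is the bare [Ar] core; P⁺ still has 4 valence electrons; Li⁺ is the bare [He] core.
Core electrons are held far more tightly than valence electrons, so K and Li top the IE_2 order.
The numbers (kJ/mol): K 3052, P 1907, Li 7298.
Overall IE_2 order: P < K < Li.

Li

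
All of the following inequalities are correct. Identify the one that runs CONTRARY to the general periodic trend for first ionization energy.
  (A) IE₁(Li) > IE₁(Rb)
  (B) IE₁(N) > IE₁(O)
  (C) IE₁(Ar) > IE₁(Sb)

The general trend: first ionization energy increases across a period and decreases down a group.
(A) Li (period 2, group 1) vs Rb (period 5, group 1): the stated order agrees with the simple trend.
(B) N (period 2, group 15) vs O (period 2, group 16): the stated order contradicts the simple trend.
(C) Ar (period 3, group 18) vs Sb (period 5, group 15): the stated order agrees with the simple trend.
The exception is (B): pairing an electron in O's 2p⁴ costs repulsion energy, so O ionizes more easily than half-filled N (2p³).

(B)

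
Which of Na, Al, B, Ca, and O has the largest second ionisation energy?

The second ionization energy removes an electron from the +1 ion. For each element: Na⁺ is the bare [Ne] core; Al⁺ still has 2 valence electrons; B⁺ still has 2 valence electrons; Ca⁺ still has 1 valence electron; O⁺ still has 5 valence electrons.
Core electrons are held far more tightly than valence electrons, so Na tops the IE_2 order.
Valence configurations: Al⁺ [Ne]3s², B⁺ [He]2s², Ca⁺ [Ar]4s¹, O⁺ [He]2s²2p³.
The numbers (kJ/mol): Na 4562, Al 1817, B 2427, Ca 1145, O 3388.
Hence IE_2: Ca < Al < B < O < Na.

Na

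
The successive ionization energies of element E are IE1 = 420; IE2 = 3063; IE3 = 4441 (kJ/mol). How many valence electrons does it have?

1

Look for the largest jump between consecutive ionization energies: IE2/IE1 ≈ 7.3, far larger than any earlier ratio.
That jump marks the point where a core electron is being removed. So the atom has 1 valence electron.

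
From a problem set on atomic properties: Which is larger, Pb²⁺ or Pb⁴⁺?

Pb²⁺

Both ions have Z = 82 protons, but Pb⁴⁺ has lost more electrons, so its remaining electrons feel a larger effective nuclear charge per electron and are pulled in more tightly.
Higher positive charge → smaller ion, so Pb²⁺ > Pb⁴⁺.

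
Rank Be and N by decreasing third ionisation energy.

Be > N

Consider each +2 ion: Be²⁺ is the bare [He] core; N²⁺ still has 3 valence electrons.
Pulling an electron out of a noble-gas core costs far more than removing a remaining valence electron, so Be sits at the high end of IE_3.
Tabulated IE_3 (kJ/mol): Be 14849, N 4578.
Hence IE_3: N < Be.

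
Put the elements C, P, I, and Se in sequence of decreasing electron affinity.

I > Se > C > P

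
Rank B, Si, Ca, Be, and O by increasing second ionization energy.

Ca < Si < Be < B < O

The second ionization energy removes an electron from the +1 ion. For each element: B⁺ still has 2 valence electrons; Si⁺ still has 3 valence electrons; Ca⁺ still has 1 valence electron; Be⁺ still has 1 valence electron; O⁺ still has 5 valence electrons.
All are still removing valence electrons, so compare the +1 ions as you would atoms: IE_2 generally rises across a period (higher Z_eff) and falls down a group (larger shell), subject to the usual subshell exceptions.
Valence configurations: B⁺ [He]2s², Si⁺ [Ne]3s²3p¹, Ca⁺ [Ar]4s¹, Be⁺ [He]2s¹, O⁺ [He]2s²2p³.
Tabulated IE_2 (kJ/mol): B 2427, Si 1577, Ca 1145, Be 1757, O 3388.
Overall IE_2 order: Ca < Si < Be < B < O.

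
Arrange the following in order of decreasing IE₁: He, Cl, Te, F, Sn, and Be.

He is in period 1, group 18; Be is in period 2, group 2; F is in period 2, group 17; Cl is in period 3, group 17; Sn is in period 5, group 14; Te is in period 5, group 16.
IE₁ increases left→right with effective nuclear charge and decreases top→bottom as the valence shell moves farther out.
Neither a single period nor a single group — weigh both effects.
Te > Sn: Te lies to the right of Sn in period 5, so the across-period effect alone puts Te higher.
Be > Te: period and group pull opposite ways; the down-group shift dominates (900 vs 869 kJ/mol).
Cl > Be: period and group pull opposite ways; the across-period shift dominates (1251 vs 900 kJ/mol).
F > Cl: F sits above Cl in group 17, so the down-group effect alone puts F higher.
He > F: relative to F, both the across-period and down-group shifts push He's first ionization energy up.
Approximate values (kJ/mol): He 2372, Be 900, F 1681, Cl 1251, Sn 709, Te 869.
So from highest to lowest: He > F > Cl > Be > Te > Sn.

He > F > Cl > Be > Te > Sn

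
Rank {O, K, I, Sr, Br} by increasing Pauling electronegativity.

Smaller atoms with higher effective nuclear charge are more electronegative.
These span different periods and groups, so the two trends combine.
Sr > K: the two effects oppose for this pair; the across-period effect wins (0.95 vs 0.82).
I > Sr: both are in period 5; the period trend gives I the larger value.
Br > I: Br sits above I in group 17, so the down-group effect alone puts Br higher.
O > Br: period and group pull opposite ways; the down-group shift dominates (3.44 vs 2.96).
Approximate values (Pauling): O 3.44, K 0.82, Br 2.96, Sr 0.95, I 2.66.
So from lowest to highest: K < Sr < I < Br < O.

K < Sr < I < Br < O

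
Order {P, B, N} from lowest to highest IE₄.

P, N, B

The fourth ionization energy removes an electron from the +3 ion. For each element: P³⁺ still has 2 valence electrons; B³⁺ is the bare [He] core; N³⁺ still has 2 valence electrons.
Core electrons are held far more tightly than valence electrons, so B tops the IE_4 order.
Valence configurations: P³⁺ [Ne]3s², N³⁺ [He]2s².
Approximate IE_4 values (kJ/mol): P 4964, B 25026, N 7475.
So the fourth ionization energies run P < N < B.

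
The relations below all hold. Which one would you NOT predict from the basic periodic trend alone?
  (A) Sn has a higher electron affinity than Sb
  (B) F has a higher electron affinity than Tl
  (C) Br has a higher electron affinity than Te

The general trend: electron affinity increases across a period and decreases down a group.
(A) Sn (period 5, group 14) vs Sb (period 5, group 15): the stated order contradicts the simple trend.
(B) F (period 2, group 17) vs Tl (period 6, group 13): the stated order agrees with the simple trend.
(C) Br (period 4, group 17) vs Te (period 5, group 16): the stated order agrees with the simple trend.
The exception is (A): adding an electron to Sb's half-filled 5p³ is unfavourable, so Sn has the more exothermic EA.

(A)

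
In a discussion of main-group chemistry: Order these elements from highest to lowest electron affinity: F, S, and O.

O is in period 2, group 16; F is in period 2, group 17; S is in period 3, group 16.
EA tends to increase across a period and decrease down a group, though the pattern is less regular than for IE or radius.
These span different periods and groups, so the two trends combine.
S > O: this pair runs against the simple trend — see the exception note.
F > S: both effects reinforce here, so F is clearly the higher of the two.
Note the exception: S has a higher electron affinity than O, contrary to the simple trend — the compact 2p subshell of O repels the added electron more than S's larger 3p does.
Tabulated electron affinity (kJ/mol): O 141, F 328, S 200.
So from highest to lowest: F > S > O.

F > S > O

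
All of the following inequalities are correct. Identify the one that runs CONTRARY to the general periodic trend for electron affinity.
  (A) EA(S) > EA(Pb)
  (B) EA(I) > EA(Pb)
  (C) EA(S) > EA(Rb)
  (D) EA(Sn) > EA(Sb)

(D)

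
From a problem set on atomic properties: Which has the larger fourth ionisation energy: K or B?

The fourth ionization energy removes an electron from the +3 ion. For each element: K³⁺ is already 2 electrons into the core; B³⁺ is the bare [He] core.
All of these are removing an electron from a noble-gas core or deeper; the smaller core (lower principal quantum number) is held far more tightly, and within a period the higher nuclear charge binds the same core more tightly.
Approximate IE_4 values (kJ/mol): K 5877, B 25026.
So the fourth ionization energies run K < B.

B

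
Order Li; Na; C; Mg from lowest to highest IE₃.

C, Na, Mg, Li

The third ionization energy removes an electron from the +2 ion. For each element: Li²⁺ is already 1 electron into the core; Na²⁺ is already 1 electron into the core; C²⁺ still has 2 valence electrons; Mg²⁺ is the bare [Ne] core.
Breaking into a closed-shell core is much more expensive than removing a leftover valence electron — Na, Mg and Li have the largest IE_3 here.
Tabulated IE_3 (kJ/mol): Li 11815, Na 6910, C 4620, Mg 7733.
Hence IE_3: C < Na < Mg < Li.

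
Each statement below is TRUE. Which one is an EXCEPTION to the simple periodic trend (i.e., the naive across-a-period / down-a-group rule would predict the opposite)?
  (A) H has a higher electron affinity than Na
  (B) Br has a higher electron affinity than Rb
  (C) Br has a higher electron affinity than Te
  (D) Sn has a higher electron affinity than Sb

(D)

The general trend: electron affinity increases across a period and decreases down a group.
(A) H (period 1, group 1) vs Na (period 3, group 1): the stated order agrees with the simple trend.
(B) Br (period 4, group 17) vs Rb (period 5, group 1): the stated order agrees with the simple trend.
(C) Br (period 4, group 17) vs Te (period 5, group 16): the stated order agrees with the simple trend.
(D) Sn (period 5, group 14) vs Sb (period 5, group 15): the stated order contradicts the simple trend.
The exception is (D): adding an electron to Sb's half-filled 5p³ is unfavourable, so Sn has the more exothermic EA.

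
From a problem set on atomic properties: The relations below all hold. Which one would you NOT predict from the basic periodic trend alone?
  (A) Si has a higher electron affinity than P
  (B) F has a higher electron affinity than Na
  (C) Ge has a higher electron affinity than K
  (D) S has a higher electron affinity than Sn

The general trend: electron affinity increases across a period and decreases down a group.
(A) Si (period 3, group 14) vs P (period 3, group 15): the stated order contradicts the simple trend.
(B) F (period 2, group 17) vs Na (period 3, group 1): the stated order agrees with the simple trend.
(C) Ge (period 4, group 14) vs K (period 4, group 1): the stated order agrees with the simple trend.
(D) S (period 3, group 16) vs Sn (period 5, group 14): the stated order agrees with the simple trend.
The exception is (A): adding an electron to P's half-filled 3p³ is unfavourable, so Si (3p²) has the more exothermic EA.

(A)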